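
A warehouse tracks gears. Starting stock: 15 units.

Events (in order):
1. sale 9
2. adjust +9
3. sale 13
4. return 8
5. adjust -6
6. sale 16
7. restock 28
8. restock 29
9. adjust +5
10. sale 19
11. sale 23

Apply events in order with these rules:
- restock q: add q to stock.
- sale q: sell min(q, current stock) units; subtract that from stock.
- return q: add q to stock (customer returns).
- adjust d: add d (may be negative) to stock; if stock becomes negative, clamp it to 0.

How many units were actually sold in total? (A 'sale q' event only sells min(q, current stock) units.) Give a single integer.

Processing events:
Start: stock = 15
  Event 1 (sale 9): sell min(9,15)=9. stock: 15 - 9 = 6. total_sold = 9
  Event 2 (adjust +9): 6 + 9 = 15
  Event 3 (sale 13): sell min(13,15)=13. stock: 15 - 13 = 2. total_sold = 22
  Event 4 (return 8): 2 + 8 = 10
  Event 5 (adjust -6): 10 + -6 = 4
  Event 6 (sale 16): sell min(16,4)=4. stock: 4 - 4 = 0. total_sold = 26
  Event 7 (restock 28): 0 + 28 = 28
  Event 8 (restock 29): 28 + 29 = 57
  Event 9 (adjust +5): 57 + 5 = 62
  Event 10 (sale 19): sell min(19,62)=19. stock: 62 - 19 = 43. total_sold = 45
  Event 11 (sale 23): sell min(23,43)=23. stock: 43 - 23 = 20. total_sold = 68
Final: stock = 20, total_sold = 68

Answer: 68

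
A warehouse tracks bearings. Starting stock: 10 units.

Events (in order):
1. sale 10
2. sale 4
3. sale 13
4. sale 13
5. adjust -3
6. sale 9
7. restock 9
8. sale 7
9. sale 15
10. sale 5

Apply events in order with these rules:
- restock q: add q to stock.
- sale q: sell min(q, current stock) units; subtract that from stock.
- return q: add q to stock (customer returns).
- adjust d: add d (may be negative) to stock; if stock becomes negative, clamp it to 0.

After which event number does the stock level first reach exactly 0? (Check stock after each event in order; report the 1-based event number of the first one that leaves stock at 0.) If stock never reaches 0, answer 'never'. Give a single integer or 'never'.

Answer: 1

Derivation:
Processing events:
Start: stock = 10
  Event 1 (sale 10): sell min(10,10)=10. stock: 10 - 10 = 0. total_sold = 10
  Event 2 (sale 4): sell min(4,0)=0. stock: 0 - 0 = 0. total_sold = 10
  Event 3 (sale 13): sell min(13,0)=0. stock: 0 - 0 = 0. total_sold = 10
  Event 4 (sale 13): sell min(13,0)=0. stock: 0 - 0 = 0. total_sold = 10
  Event 5 (adjust -3): 0 + -3 = 0 (clamped to 0)
  Event 6 (sale 9): sell min(9,0)=0. stock: 0 - 0 = 0. total_sold = 10
  Event 7 (restock 9): 0 + 9 = 9
  Event 8 (sale 7): sell min(7,9)=7. stock: 9 - 7 = 2. total_sold = 17
  Event 9 (sale 15): sell min(15,2)=2. stock: 2 - 2 = 0. total_sold = 19
  Event 10 (sale 5): sell min(5,0)=0. stock: 0 - 0 = 0. total_sold = 19
Final: stock = 0, total_sold = 19

First zero at event 1.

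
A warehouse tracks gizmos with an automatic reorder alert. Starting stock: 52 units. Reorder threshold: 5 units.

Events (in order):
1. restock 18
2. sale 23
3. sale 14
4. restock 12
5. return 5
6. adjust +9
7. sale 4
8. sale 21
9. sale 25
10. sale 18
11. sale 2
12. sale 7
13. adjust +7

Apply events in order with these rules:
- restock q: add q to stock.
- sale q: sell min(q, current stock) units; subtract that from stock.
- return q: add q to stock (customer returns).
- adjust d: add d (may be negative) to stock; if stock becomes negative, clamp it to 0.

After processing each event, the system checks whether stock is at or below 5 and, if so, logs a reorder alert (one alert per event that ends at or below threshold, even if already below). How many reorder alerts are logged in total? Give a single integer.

Processing events:
Start: stock = 52
  Event 1 (restock 18): 52 + 18 = 70
  Event 2 (sale 23): sell min(23,70)=23. stock: 70 - 23 = 47. total_sold = 23
  Event 3 (sale 14): sell min(14,47)=14. stock: 47 - 14 = 33. total_sold = 37
  Event 4 (restock 12): 33 + 12 = 45
  Event 5 (return 5): 45 + 5 = 50
  Event 6 (adjust +9): 50 + 9 = 59
  Event 7 (sale 4): sell min(4,59)=4. stock: 59 - 4 = 55. total_sold = 41
  Event 8 (sale 21): sell min(21,55)=21. stock: 55 - 21 = 34. total_sold = 62
  Event 9 (sale 25): sell min(25,34)=25. stock: 34 - 25 = 9. total_sold = 87
  Event 10 (sale 18): sell min(18,9)=9. stock: 9 - 9 = 0. total_sold = 96
  Event 11 (sale 2): sell min(2,0)=0. stock: 0 - 0 = 0. total_sold = 96
  Event 12 (sale 7): sell min(7,0)=0. stock: 0 - 0 = 0. total_sold = 96
  Event 13 (adjust +7): 0 + 7 = 7
Final: stock = 7, total_sold = 96

Checking against threshold 5:
  After event 1: stock=70 > 5
  After event 2: stock=47 > 5
  After event 3: stock=33 > 5
  After event 4: stock=45 > 5
  After event 5: stock=50 > 5
  After event 6: stock=59 > 5
  After event 7: stock=55 > 5
  After event 8: stock=34 > 5
  After event 9: stock=9 > 5
  After event 10: stock=0 <= 5 -> ALERT
  After event 11: stock=0 <= 5 -> ALERT
  After event 12: stock=0 <= 5 -> ALERT
  After event 13: stock=7 > 5
Alert events: [10, 11, 12]. Count = 3

Answer: 3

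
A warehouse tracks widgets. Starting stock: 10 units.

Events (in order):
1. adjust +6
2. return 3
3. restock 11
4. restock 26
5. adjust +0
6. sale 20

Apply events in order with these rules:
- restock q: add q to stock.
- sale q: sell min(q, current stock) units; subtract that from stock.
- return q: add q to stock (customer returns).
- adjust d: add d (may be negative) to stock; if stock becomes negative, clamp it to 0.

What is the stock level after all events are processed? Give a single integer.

Answer: 36

Derivation:
Processing events:
Start: stock = 10
  Event 1 (adjust +6): 10 + 6 = 16
  Event 2 (return 3): 16 + 3 = 19
  Event 3 (restock 11): 19 + 11 = 30
  Event 4 (restock 26): 30 + 26 = 56
  Event 5 (adjust +0): 56 + 0 = 56
  Event 6 (sale 20): sell min(20,56)=20. stock: 56 - 20 = 36. total_sold = 20
Final: stock = 36, total_sold = 20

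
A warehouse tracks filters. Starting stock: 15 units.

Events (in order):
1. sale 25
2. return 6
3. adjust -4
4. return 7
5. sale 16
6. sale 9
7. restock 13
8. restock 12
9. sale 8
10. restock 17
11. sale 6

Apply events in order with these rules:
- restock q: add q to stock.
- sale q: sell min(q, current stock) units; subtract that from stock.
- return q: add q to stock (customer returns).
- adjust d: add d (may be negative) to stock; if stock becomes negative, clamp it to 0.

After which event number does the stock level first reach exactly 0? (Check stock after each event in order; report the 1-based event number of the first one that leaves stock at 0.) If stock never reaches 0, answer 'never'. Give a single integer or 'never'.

Processing events:
Start: stock = 15
  Event 1 (sale 25): sell min(25,15)=15. stock: 15 - 15 = 0. total_sold = 15
  Event 2 (return 6): 0 + 6 = 6
  Event 3 (adjust -4): 6 + -4 = 2
  Event 4 (return 7): 2 + 7 = 9
  Event 5 (sale 16): sell min(16,9)=9. stock: 9 - 9 = 0. total_sold = 24
  Event 6 (sale 9): sell min(9,0)=0. stock: 0 - 0 = 0. total_sold = 24
  Event 7 (restock 13): 0 + 13 = 13
  Event 8 (restock 12): 13 + 12 = 25
  Event 9 (sale 8): sell min(8,25)=8. stock: 25 - 8 = 17. total_sold = 32
  Event 10 (restock 17): 17 + 17 = 34
  Event 11 (sale 6): sell min(6,34)=6. stock: 34 - 6 = 28. total_sold = 38
Final: stock = 28, total_sold = 38

First zero at event 1.

Answer: 1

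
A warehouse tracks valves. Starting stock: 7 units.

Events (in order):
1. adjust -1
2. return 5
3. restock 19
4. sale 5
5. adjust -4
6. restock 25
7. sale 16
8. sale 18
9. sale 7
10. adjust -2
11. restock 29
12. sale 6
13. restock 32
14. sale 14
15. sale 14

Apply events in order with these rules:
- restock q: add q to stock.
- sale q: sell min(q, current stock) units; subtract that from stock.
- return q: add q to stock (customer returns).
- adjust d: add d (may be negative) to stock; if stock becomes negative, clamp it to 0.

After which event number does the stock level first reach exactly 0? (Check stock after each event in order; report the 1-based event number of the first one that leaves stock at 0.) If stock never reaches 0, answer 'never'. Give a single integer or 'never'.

Answer: never

Derivation:
Processing events:
Start: stock = 7
  Event 1 (adjust -1): 7 + -1 = 6
  Event 2 (return 5): 6 + 5 = 11
  Event 3 (restock 19): 11 + 19 = 30
  Event 4 (sale 5): sell min(5,30)=5. stock: 30 - 5 = 25. total_sold = 5
  Event 5 (adjust -4): 25 + -4 = 21
  Event 6 (restock 25): 21 + 25 = 46
  Event 7 (sale 16): sell min(16,46)=16. stock: 46 - 16 = 30. total_sold = 21
  Event 8 (sale 18): sell min(18,30)=18. stock: 30 - 18 = 12. total_sold = 39
  Event 9 (sale 7): sell min(7,12)=7. stock: 12 - 7 = 5. total_sold = 46
  Event 10 (adjust -2): 5 + -2 = 3
  Event 11 (restock 29): 3 + 29 = 32
  Event 12 (sale 6): sell min(6,32)=6. stock: 32 - 6 = 26. total_sold = 52
  Event 13 (restock 32): 26 + 32 = 58
  Event 14 (sale 14): sell min(14,58)=14. stock: 58 - 14 = 44. total_sold = 66
  Event 15 (sale 14): sell min(14,44)=14. stock: 44 - 14 = 30. total_sold = 80
Final: stock = 30, total_sold = 80

Stock never reaches 0.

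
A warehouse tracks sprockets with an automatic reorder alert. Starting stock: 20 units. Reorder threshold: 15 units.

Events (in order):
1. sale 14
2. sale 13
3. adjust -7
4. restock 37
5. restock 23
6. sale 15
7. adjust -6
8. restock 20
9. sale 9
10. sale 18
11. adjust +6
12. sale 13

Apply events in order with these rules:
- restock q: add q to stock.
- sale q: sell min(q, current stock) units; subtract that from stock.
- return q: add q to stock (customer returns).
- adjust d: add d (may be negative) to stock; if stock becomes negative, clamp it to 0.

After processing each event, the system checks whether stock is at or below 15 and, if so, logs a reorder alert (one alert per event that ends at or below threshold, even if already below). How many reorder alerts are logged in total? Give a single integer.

Processing events:
Start: stock = 20
  Event 1 (sale 14): sell min(14,20)=14. stock: 20 - 14 = 6. total_sold = 14
  Event 2 (sale 13): sell min(13,6)=6. stock: 6 - 6 = 0. total_sold = 20
  Event 3 (adjust -7): 0 + -7 = 0 (clamped to 0)
  Event 4 (restock 37): 0 + 37 = 37
  Event 5 (restock 23): 37 + 23 = 60
  Event 6 (sale 15): sell min(15,60)=15. stock: 60 - 15 = 45. total_sold = 35
  Event 7 (adjust -6): 45 + -6 = 39
  Event 8 (restock 20): 39 + 20 = 59
  Event 9 (sale 9): sell min(9,59)=9. stock: 59 - 9 = 50. total_sold = 44
  Event 10 (sale 18): sell min(18,50)=18. stock: 50 - 18 = 32. total_sold = 62
  Event 11 (adjust +6): 32 + 6 = 38
  Event 12 (sale 13): sell min(13,38)=13. stock: 38 - 13 = 25. total_sold = 75
Final: stock = 25, total_sold = 75

Checking against threshold 15:
  After event 1: stock=6 <= 15 -> ALERT
  After event 2: stock=0 <= 15 -> ALERT
  After event 3: stock=0 <= 15 -> ALERT
  After event 4: stock=37 > 15
  After event 5: stock=60 > 15
  After event 6: stock=45 > 15
  After event 7: stock=39 > 15
  After event 8: stock=59 > 15
  After event 9: stock=50 > 15
  After event 10: stock=32 > 15
  After event 11: stock=38 > 15
  After event 12: stock=25 > 15
Alert events: [1, 2, 3]. Count = 3

Answer: 3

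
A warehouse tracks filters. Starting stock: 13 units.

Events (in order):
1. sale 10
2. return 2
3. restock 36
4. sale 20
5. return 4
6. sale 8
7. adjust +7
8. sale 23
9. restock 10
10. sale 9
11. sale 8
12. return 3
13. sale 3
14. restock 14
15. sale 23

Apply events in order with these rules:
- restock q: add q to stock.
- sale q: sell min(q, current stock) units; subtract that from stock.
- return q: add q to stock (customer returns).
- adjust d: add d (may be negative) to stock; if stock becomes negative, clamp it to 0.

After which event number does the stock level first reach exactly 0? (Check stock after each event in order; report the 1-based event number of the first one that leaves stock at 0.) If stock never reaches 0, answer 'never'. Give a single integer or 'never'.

Answer: 11

Derivation:
Processing events:
Start: stock = 13
  Event 1 (sale 10): sell min(10,13)=10. stock: 13 - 10 = 3. total_sold = 10
  Event 2 (return 2): 3 + 2 = 5
  Event 3 (restock 36): 5 + 36 = 41
  Event 4 (sale 20): sell min(20,41)=20. stock: 41 - 20 = 21. total_sold = 30
  Event 5 (return 4): 21 + 4 = 25
  Event 6 (sale 8): sell min(8,25)=8. stock: 25 - 8 = 17. total_sold = 38
  Event 7 (adjust +7): 17 + 7 = 24
  Event 8 (sale 23): sell min(23,24)=23. stock: 24 - 23 = 1. total_sold = 61
  Event 9 (restock 10): 1 + 10 = 11
  Event 10 (sale 9): sell min(9,11)=9. stock: 11 - 9 = 2. total_sold = 70
  Event 11 (sale 8): sell min(8,2)=2. stock: 2 - 2 = 0. total_sold = 72
  Event 12 (return 3): 0 + 3 = 3
  Event 13 (sale 3): sell min(3,3)=3. stock: 3 - 3 = 0. total_sold = 75
  Event 14 (restock 14): 0 + 14 = 14
  Event 15 (sale 23): sell min(23,14)=14. stock: 14 - 14 = 0. total_sold = 89
Final: stock = 0, total_sold = 89

First zero at event 11.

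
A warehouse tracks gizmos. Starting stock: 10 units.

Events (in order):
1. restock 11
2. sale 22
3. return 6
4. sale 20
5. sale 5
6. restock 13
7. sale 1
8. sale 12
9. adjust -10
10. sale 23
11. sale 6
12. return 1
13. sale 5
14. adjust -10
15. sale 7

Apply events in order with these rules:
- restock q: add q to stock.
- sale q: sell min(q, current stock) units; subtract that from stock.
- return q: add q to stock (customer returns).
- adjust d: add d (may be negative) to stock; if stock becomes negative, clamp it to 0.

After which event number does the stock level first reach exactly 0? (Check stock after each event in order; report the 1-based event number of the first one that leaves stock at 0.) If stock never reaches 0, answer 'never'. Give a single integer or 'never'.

Processing events:
Start: stock = 10
  Event 1 (restock 11): 10 + 11 = 21
  Event 2 (sale 22): sell min(22,21)=21. stock: 21 - 21 = 0. total_sold = 21
  Event 3 (return 6): 0 + 6 = 6
  Event 4 (sale 20): sell min(20,6)=6. stock: 6 - 6 = 0. total_sold = 27
  Event 5 (sale 5): sell min(5,0)=0. stock: 0 - 0 = 0. total_sold = 27
  Event 6 (restock 13): 0 + 13 = 13
  Event 7 (sale 1): sell min(1,13)=1. stock: 13 - 1 = 12. total_sold = 28
  Event 8 (sale 12): sell min(12,12)=12. stock: 12 - 12 = 0. total_sold = 40
  Event 9 (adjust -10): 0 + -10 = 0 (clamped to 0)
  Event 10 (sale 23): sell min(23,0)=0. stock: 0 - 0 = 0. total_sold = 40
  Event 11 (sale 6): sell min(6,0)=0. stock: 0 - 0 = 0. total_sold = 40
  Event 12 (return 1): 0 + 1 = 1
  Event 13 (sale 5): sell min(5,1)=1. stock: 1 - 1 = 0. total_sold = 41
  Event 14 (adjust -10): 0 + -10 = 0 (clamped to 0)
  Event 15 (sale 7): sell min(7,0)=0. stock: 0 - 0 = 0. total_sold = 41
Final: stock = 0, total_sold = 41

First zero at event 2.

Answer: 2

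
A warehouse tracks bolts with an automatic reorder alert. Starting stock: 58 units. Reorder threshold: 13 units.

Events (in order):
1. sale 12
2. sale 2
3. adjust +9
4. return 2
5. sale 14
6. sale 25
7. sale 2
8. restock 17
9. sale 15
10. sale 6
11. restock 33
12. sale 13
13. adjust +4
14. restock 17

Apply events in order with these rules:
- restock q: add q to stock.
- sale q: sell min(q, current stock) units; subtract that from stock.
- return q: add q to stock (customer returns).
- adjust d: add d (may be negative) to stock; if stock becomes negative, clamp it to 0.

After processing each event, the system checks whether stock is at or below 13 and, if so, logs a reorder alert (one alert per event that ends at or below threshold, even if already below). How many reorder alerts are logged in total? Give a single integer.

Processing events:
Start: stock = 58
  Event 1 (sale 12): sell min(12,58)=12. stock: 58 - 12 = 46. total_sold = 12
  Event 2 (sale 2): sell min(2,46)=2. stock: 46 - 2 = 44. total_sold = 14
  Event 3 (adjust +9): 44 + 9 = 53
  Event 4 (return 2): 53 + 2 = 55
  Event 5 (sale 14): sell min(14,55)=14. stock: 55 - 14 = 41. total_sold = 28
  Event 6 (sale 25): sell min(25,41)=25. stock: 41 - 25 = 16. total_sold = 53
  Event 7 (sale 2): sell min(2,16)=2. stock: 16 - 2 = 14. total_sold = 55
  Event 8 (restock 17): 14 + 17 = 31
  Event 9 (sale 15): sell min(15,31)=15. stock: 31 - 15 = 16. total_sold = 70
  Event 10 (sale 6): sell min(6,16)=6. stock: 16 - 6 = 10. total_sold = 76
  Event 11 (restock 33): 10 + 33 = 43
  Event 12 (sale 13): sell min(13,43)=13. stock: 43 - 13 = 30. total_sold = 89
  Event 13 (adjust +4): 30 + 4 = 34
  Event 14 (restock 17): 34 + 17 = 51
Final: stock = 51, total_sold = 89

Checking against threshold 13:
  After event 1: stock=46 > 13
  After event 2: stock=44 > 13
  After event 3: stock=53 > 13
  After event 4: stock=55 > 13
  After event 5: stock=41 > 13
  After event 6: stock=16 > 13
  After event 7: stock=14 > 13
  After event 8: stock=31 > 13
  After event 9: stock=16 > 13
  After event 10: stock=10 <= 13 -> ALERT
  After event 11: stock=43 > 13
  After event 12: stock=30 > 13
  After event 13: stock=34 > 13
  After event 14: stock=51 > 13
Alert events: [10]. Count = 1

Answer: 1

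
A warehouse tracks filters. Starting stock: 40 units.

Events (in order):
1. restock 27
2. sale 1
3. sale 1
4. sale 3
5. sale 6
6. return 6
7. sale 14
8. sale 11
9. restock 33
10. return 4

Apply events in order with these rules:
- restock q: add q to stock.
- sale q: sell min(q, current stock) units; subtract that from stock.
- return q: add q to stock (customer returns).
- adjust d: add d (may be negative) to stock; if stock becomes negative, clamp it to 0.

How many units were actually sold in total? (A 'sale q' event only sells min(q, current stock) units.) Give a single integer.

Processing events:
Start: stock = 40
  Event 1 (restock 27): 40 + 27 = 67
  Event 2 (sale 1): sell min(1,67)=1. stock: 67 - 1 = 66. total_sold = 1
  Event 3 (sale 1): sell min(1,66)=1. stock: 66 - 1 = 65. total_sold = 2
  Event 4 (sale 3): sell min(3,65)=3. stock: 65 - 3 = 62. total_sold = 5
  Event 5 (sale 6): sell min(6,62)=6. stock: 62 - 6 = 56. total_sold = 11
  Event 6 (return 6): 56 + 6 = 62
  Event 7 (sale 14): sell min(14,62)=14. stock: 62 - 14 = 48. total_sold = 25
  Event 8 (sale 11): sell min(11,48)=11. stock: 48 - 11 = 37. total_sold = 36
  Event 9 (restock 33): 37 + 33 = 70
  Event 10 (return 4): 70 + 4 = 74
Final: stock = 74, total_sold = 36

Answer: 36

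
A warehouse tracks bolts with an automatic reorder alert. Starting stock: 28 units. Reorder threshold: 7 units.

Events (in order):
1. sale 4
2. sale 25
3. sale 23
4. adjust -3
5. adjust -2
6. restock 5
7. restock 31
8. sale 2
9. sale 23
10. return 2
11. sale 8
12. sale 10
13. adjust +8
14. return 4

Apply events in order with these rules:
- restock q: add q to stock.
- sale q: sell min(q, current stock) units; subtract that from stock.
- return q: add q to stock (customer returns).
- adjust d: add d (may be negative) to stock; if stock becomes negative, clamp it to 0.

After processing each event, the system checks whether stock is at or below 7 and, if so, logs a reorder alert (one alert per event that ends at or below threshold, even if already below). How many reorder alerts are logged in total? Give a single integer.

Processing events:
Start: stock = 28
  Event 1 (sale 4): sell min(4,28)=4. stock: 28 - 4 = 24. total_sold = 4
  Event 2 (sale 25): sell min(25,24)=24. stock: 24 - 24 = 0. total_sold = 28
  Event 3 (sale 23): sell min(23,0)=0. stock: 0 - 0 = 0. total_sold = 28
  Event 4 (adjust -3): 0 + -3 = 0 (clamped to 0)
  Event 5 (adjust -2): 0 + -2 = 0 (clamped to 0)
  Event 6 (restock 5): 0 + 5 = 5
  Event 7 (restock 31): 5 + 31 = 36
  Event 8 (sale 2): sell min(2,36)=2. stock: 36 - 2 = 34. total_sold = 30
  Event 9 (sale 23): sell min(23,34)=23. stock: 34 - 23 = 11. total_sold = 53
  Event 10 (return 2): 11 + 2 = 13
  Event 11 (sale 8): sell min(8,13)=8. stock: 13 - 8 = 5. total_sold = 61
  Event 12 (sale 10): sell min(10,5)=5. stock: 5 - 5 = 0. total_sold = 66
  Event 13 (adjust +8): 0 + 8 = 8
  Event 14 (return 4): 8 + 4 = 12
Final: stock = 12, total_sold = 66

Checking against threshold 7:
  After event 1: stock=24 > 7
  After event 2: stock=0 <= 7 -> ALERT
  After event 3: stock=0 <= 7 -> ALERT
  After event 4: stock=0 <= 7 -> ALERT
  After event 5: stock=0 <= 7 -> ALERT
  After event 6: stock=5 <= 7 -> ALERT
  After event 7: stock=36 > 7
  After event 8: stock=34 > 7
  After event 9: stock=11 > 7
  After event 10: stock=13 > 7
  After event 11: stock=5 <= 7 -> ALERT
  After event 12: stock=0 <= 7 -> ALERT
  After event 13: stock=8 > 7
  After event 14: stock=12 > 7
Alert events: [2, 3, 4, 5, 6, 11, 12]. Count = 7

Answer: 7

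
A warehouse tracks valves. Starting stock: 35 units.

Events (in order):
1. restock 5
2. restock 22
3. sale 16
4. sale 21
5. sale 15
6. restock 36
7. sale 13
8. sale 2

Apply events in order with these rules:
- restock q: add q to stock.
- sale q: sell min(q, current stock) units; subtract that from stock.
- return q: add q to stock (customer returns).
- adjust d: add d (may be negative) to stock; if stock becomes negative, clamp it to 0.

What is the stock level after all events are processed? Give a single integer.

Processing events:
Start: stock = 35
  Event 1 (restock 5): 35 + 5 = 40
  Event 2 (restock 22): 40 + 22 = 62
  Event 3 (sale 16): sell min(16,62)=16. stock: 62 - 16 = 46. total_sold = 16
  Event 4 (sale 21): sell min(21,46)=21. stock: 46 - 21 = 25. total_sold = 37
  Event 5 (sale 15): sell min(15,25)=15. stock: 25 - 15 = 10. total_sold = 52
  Event 6 (restock 36): 10 + 36 = 46
  Event 7 (sale 13): sell min(13,46)=13. stock: 46 - 13 = 33. total_sold = 65
  Event 8 (sale 2): sell min(2,33)=2. stock: 33 - 2 = 31. total_sold = 67
Final: stock = 31, total_sold = 67

Answer: 31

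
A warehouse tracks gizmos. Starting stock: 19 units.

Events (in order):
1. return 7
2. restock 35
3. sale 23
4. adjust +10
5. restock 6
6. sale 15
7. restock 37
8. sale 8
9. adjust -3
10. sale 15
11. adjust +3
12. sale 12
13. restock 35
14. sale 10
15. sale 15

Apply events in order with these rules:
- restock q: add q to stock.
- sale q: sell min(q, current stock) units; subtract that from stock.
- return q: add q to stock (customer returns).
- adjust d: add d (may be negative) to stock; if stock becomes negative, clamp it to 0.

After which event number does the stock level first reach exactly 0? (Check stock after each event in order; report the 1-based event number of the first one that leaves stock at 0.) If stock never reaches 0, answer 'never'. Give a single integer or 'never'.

Processing events:
Start: stock = 19
  Event 1 (return 7): 19 + 7 = 26
  Event 2 (restock 35): 26 + 35 = 61
  Event 3 (sale 23): sell min(23,61)=23. stock: 61 - 23 = 38. total_sold = 23
  Event 4 (adjust +10): 38 + 10 = 48
  Event 5 (restock 6): 48 + 6 = 54
  Event 6 (sale 15): sell min(15,54)=15. stock: 54 - 15 = 39. total_sold = 38
  Event 7 (restock 37): 39 + 37 = 76
  Event 8 (sale 8): sell min(8,76)=8. stock: 76 - 8 = 68. total_sold = 46
  Event 9 (adjust -3): 68 + -3 = 65
  Event 10 (sale 15): sell min(15,65)=15. stock: 65 - 15 = 50. total_sold = 61
  Event 11 (adjust +3): 50 + 3 = 53
  Event 12 (sale 12): sell min(12,53)=12. stock: 53 - 12 = 41. total_sold = 73
  Event 13 (restock 35): 41 + 35 = 76
  Event 14 (sale 10): sell min(10,76)=10. stock: 76 - 10 = 66. total_sold = 83
  Event 15 (sale 15): sell min(15,66)=15. stock: 66 - 15 = 51. total_sold = 98
Final: stock = 51, total_sold = 98

Stock never reaches 0.

Answer: never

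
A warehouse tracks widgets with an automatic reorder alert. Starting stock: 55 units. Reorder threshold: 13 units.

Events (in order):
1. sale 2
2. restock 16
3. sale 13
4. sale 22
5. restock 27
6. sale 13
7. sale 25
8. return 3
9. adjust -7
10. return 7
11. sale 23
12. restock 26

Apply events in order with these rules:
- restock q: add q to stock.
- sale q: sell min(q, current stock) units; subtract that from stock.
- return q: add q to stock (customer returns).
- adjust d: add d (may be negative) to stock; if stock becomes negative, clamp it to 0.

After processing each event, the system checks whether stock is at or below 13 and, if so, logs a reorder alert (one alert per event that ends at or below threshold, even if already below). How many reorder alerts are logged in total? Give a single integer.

Answer: 1

Derivation:
Processing events:
Start: stock = 55
  Event 1 (sale 2): sell min(2,55)=2. stock: 55 - 2 = 53. total_sold = 2
  Event 2 (restock 16): 53 + 16 = 69
  Event 3 (sale 13): sell min(13,69)=13. stock: 69 - 13 = 56. total_sold = 15
  Event 4 (sale 22): sell min(22,56)=22. stock: 56 - 22 = 34. total_sold = 37
  Event 5 (restock 27): 34 + 27 = 61
  Event 6 (sale 13): sell min(13,61)=13. stock: 61 - 13 = 48. total_sold = 50
  Event 7 (sale 25): sell min(25,48)=25. stock: 48 - 25 = 23. total_sold = 75
  Event 8 (return 3): 23 + 3 = 26
  Event 9 (adjust -7): 26 + -7 = 19
  Event 10 (return 7): 19 + 7 = 26
  Event 11 (sale 23): sell min(23,26)=23. stock: 26 - 23 = 3. total_sold = 98
  Event 12 (restock 26): 3 + 26 = 29
Final: stock = 29, total_sold = 98

Checking against threshold 13:
  After event 1: stock=53 > 13
  After event 2: stock=69 > 13
  After event 3: stock=56 > 13
  After event 4: stock=34 > 13
  After event 5: stock=61 > 13
  After event 6: stock=48 > 13
  After event 7: stock=23 > 13
  After event 8: stock=26 > 13
  After event 9: stock=19 > 13
  After event 10: stock=26 > 13
  After event 11: stock=3 <= 13 -> ALERT
  After event 12: stock=29 > 13
Alert events: [11]. Count = 1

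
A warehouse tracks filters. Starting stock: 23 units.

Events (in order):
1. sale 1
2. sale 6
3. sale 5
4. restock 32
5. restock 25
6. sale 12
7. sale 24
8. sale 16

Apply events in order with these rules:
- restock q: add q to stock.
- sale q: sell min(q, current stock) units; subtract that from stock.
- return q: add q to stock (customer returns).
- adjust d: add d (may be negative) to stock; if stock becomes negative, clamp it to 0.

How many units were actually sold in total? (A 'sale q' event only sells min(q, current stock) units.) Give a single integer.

Processing events:
Start: stock = 23
  Event 1 (sale 1): sell min(1,23)=1. stock: 23 - 1 = 22. total_sold = 1
  Event 2 (sale 6): sell min(6,22)=6. stock: 22 - 6 = 16. total_sold = 7
  Event 3 (sale 5): sell min(5,16)=5. stock: 16 - 5 = 11. total_sold = 12
  Event 4 (restock 32): 11 + 32 = 43
  Event 5 (restock 25): 43 + 25 = 68
  Event 6 (sale 12): sell min(12,68)=12. stock: 68 - 12 = 56. total_sold = 24
  Event 7 (sale 24): sell min(24,56)=24. stock: 56 - 24 = 32. total_sold = 48
  Event 8 (sale 16): sell min(16,32)=16. stock: 32 - 16 = 16. total_sold = 64
Final: stock = 16, total_sold = 64

Answer: 64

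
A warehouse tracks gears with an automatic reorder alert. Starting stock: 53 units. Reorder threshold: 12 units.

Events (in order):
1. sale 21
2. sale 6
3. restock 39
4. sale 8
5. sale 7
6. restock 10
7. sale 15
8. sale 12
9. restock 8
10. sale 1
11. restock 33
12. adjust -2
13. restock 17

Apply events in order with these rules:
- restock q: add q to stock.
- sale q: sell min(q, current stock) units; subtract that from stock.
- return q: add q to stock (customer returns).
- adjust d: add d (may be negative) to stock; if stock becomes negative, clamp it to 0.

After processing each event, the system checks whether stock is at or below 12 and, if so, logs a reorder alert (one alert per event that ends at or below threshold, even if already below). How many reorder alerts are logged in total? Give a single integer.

Answer: 0

Derivation:
Processing events:
Start: stock = 53
  Event 1 (sale 21): sell min(21,53)=21. stock: 53 - 21 = 32. total_sold = 21
  Event 2 (sale 6): sell min(6,32)=6. stock: 32 - 6 = 26. total_sold = 27
  Event 3 (restock 39): 26 + 39 = 65
  Event 4 (sale 8): sell min(8,65)=8. stock: 65 - 8 = 57. total_sold = 35
  Event 5 (sale 7): sell min(7,57)=7. stock: 57 - 7 = 50. total_sold = 42
  Event 6 (restock 10): 50 + 10 = 60
  Event 7 (sale 15): sell min(15,60)=15. stock: 60 - 15 = 45. total_sold = 57
  Event 8 (sale 12): sell min(12,45)=12. stock: 45 - 12 = 33. total_sold = 69
  Event 9 (restock 8): 33 + 8 = 41
  Event 10 (sale 1): sell min(1,41)=1. stock: 41 - 1 = 40. total_sold = 70
  Event 11 (restock 33): 40 + 33 = 73
  Event 12 (adjust -2): 73 + -2 = 71
  Event 13 (restock 17): 71 + 17 = 88
Final: stock = 88, total_sold = 70

Checking against threshold 12:
  After event 1: stock=32 > 12
  After event 2: stock=26 > 12
  After event 3: stock=65 > 12
  After event 4: stock=57 > 12
  After event 5: stock=50 > 12
  After event 6: stock=60 > 12
  After event 7: stock=45 > 12
  After event 8: stock=33 > 12
  After event 9: stock=41 > 12
  After event 10: stock=40 > 12
  After event 11: stock=73 > 12
  After event 12: stock=71 > 12
  After event 13: stock=88 > 12
Alert events: []. Count = 0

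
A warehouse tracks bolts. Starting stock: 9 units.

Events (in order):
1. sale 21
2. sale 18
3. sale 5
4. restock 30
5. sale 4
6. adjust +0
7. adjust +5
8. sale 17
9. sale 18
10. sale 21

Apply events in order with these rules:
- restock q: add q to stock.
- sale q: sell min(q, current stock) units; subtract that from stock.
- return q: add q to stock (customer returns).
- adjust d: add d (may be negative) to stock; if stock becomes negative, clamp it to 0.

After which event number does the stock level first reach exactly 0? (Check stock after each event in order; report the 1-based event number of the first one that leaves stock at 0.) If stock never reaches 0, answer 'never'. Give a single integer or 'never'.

Processing events:
Start: stock = 9
  Event 1 (sale 21): sell min(21,9)=9. stock: 9 - 9 = 0. total_sold = 9
  Event 2 (sale 18): sell min(18,0)=0. stock: 0 - 0 = 0. total_sold = 9
  Event 3 (sale 5): sell min(5,0)=0. stock: 0 - 0 = 0. total_sold = 9
  Event 4 (restock 30): 0 + 30 = 30
  Event 5 (sale 4): sell min(4,30)=4. stock: 30 - 4 = 26. total_sold = 13
  Event 6 (adjust +0): 26 + 0 = 26
  Event 7 (adjust +5): 26 + 5 = 31
  Event 8 (sale 17): sell min(17,31)=17. stock: 31 - 17 = 14. total_sold = 30
  Event 9 (sale 18): sell min(18,14)=14. stock: 14 - 14 = 0. total_sold = 44
  Event 10 (sale 21): sell min(21,0)=0. stock: 0 - 0 = 0. total_sold = 44
Final: stock = 0, total_sold = 44

First zero at event 1.

Answer: 1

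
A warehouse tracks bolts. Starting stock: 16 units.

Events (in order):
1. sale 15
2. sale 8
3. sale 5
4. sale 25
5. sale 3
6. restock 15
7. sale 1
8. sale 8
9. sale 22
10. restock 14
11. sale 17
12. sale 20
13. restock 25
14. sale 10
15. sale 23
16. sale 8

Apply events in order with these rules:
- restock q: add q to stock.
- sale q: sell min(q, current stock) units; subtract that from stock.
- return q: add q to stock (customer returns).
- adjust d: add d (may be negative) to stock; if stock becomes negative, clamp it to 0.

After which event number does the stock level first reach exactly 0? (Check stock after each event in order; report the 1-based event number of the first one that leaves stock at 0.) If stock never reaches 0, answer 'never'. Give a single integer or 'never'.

Processing events:
Start: stock = 16
  Event 1 (sale 15): sell min(15,16)=15. stock: 16 - 15 = 1. total_sold = 15
  Event 2 (sale 8): sell min(8,1)=1. stock: 1 - 1 = 0. total_sold = 16
  Event 3 (sale 5): sell min(5,0)=0. stock: 0 - 0 = 0. total_sold = 16
  Event 4 (sale 25): sell min(25,0)=0. stock: 0 - 0 = 0. total_sold = 16
  Event 5 (sale 3): sell min(3,0)=0. stock: 0 - 0 = 0. total_sold = 16
  Event 6 (restock 15): 0 + 15 = 15
  Event 7 (sale 1): sell min(1,15)=1. stock: 15 - 1 = 14. total_sold = 17
  Event 8 (sale 8): sell min(8,14)=8. stock: 14 - 8 = 6. total_sold = 25
  Event 9 (sale 22): sell min(22,6)=6. stock: 6 - 6 = 0. total_sold = 31
  Event 10 (restock 14): 0 + 14 = 14
  Event 11 (sale 17): sell min(17,14)=14. stock: 14 - 14 = 0. total_sold = 45
  Event 12 (sale 20): sell min(20,0)=0. stock: 0 - 0 = 0. total_sold = 45
  Event 13 (restock 25): 0 + 25 = 25
  Event 14 (sale 10): sell min(10,25)=10. stock: 25 - 10 = 15. total_sold = 55
  Event 15 (sale 23): sell min(23,15)=15. stock: 15 - 15 = 0. total_sold = 70
  Event 16 (sale 8): sell min(8,0)=0. stock: 0 - 0 = 0. total_sold = 70
Final: stock = 0, total_sold = 70

First zero at event 2.

Answer: 2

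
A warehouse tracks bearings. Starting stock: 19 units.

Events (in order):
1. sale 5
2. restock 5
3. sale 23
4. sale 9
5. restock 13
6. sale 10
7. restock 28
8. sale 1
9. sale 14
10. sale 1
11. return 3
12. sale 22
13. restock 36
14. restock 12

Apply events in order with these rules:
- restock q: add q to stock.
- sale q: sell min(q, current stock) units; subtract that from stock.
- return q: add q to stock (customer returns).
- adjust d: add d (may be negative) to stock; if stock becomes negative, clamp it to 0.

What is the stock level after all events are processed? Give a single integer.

Processing events:
Start: stock = 19
  Event 1 (sale 5): sell min(5,19)=5. stock: 19 - 5 = 14. total_sold = 5
  Event 2 (restock 5): 14 + 5 = 19
  Event 3 (sale 23): sell min(23,19)=19. stock: 19 - 19 = 0. total_sold = 24
  Event 4 (sale 9): sell min(9,0)=0. stock: 0 - 0 = 0. total_sold = 24
  Event 5 (restock 13): 0 + 13 = 13
  Event 6 (sale 10): sell min(10,13)=10. stock: 13 - 10 = 3. total_sold = 34
  Event 7 (restock 28): 3 + 28 = 31
  Event 8 (sale 1): sell min(1,31)=1. stock: 31 - 1 = 30. total_sold = 35
  Event 9 (sale 14): sell min(14,30)=14. stock: 30 - 14 = 16. total_sold = 49
  Event 10 (sale 1): sell min(1,16)=1. stock: 16 - 1 = 15. total_sold = 50
  Event 11 (return 3): 15 + 3 = 18
  Event 12 (sale 22): sell min(22,18)=18. stock: 18 - 18 = 0. total_sold = 68
  Event 13 (restock 36): 0 + 36 = 36
  Event 14 (restock 12): 36 + 12 = 48
Final: stock = 48, total_sold = 68

Answer: 48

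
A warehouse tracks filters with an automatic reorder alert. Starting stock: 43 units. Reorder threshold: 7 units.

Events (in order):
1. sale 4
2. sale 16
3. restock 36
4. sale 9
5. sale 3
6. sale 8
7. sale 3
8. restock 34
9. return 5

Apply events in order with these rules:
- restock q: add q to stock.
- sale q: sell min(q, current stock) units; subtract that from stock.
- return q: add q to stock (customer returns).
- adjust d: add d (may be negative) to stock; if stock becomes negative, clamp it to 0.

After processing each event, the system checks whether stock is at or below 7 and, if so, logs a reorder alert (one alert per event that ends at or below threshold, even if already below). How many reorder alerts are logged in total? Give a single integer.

Answer: 0

Derivation:
Processing events:
Start: stock = 43
  Event 1 (sale 4): sell min(4,43)=4. stock: 43 - 4 = 39. total_sold = 4
  Event 2 (sale 16): sell min(16,39)=16. stock: 39 - 16 = 23. total_sold = 20
  Event 3 (restock 36): 23 + 36 = 59
  Event 4 (sale 9): sell min(9,59)=9. stock: 59 - 9 = 50. total_sold = 29
  Event 5 (sale 3): sell min(3,50)=3. stock: 50 - 3 = 47. total_sold = 32
  Event 6 (sale 8): sell min(8,47)=8. stock: 47 - 8 = 39. total_sold = 40
  Event 7 (sale 3): sell min(3,39)=3. stock: 39 - 3 = 36. total_sold = 43
  Event 8 (restock 34): 36 + 34 = 70
  Event 9 (return 5): 70 + 5 = 75
Final: stock = 75, total_sold = 43

Checking against threshold 7:
  After event 1: stock=39 > 7
  After event 2: stock=23 > 7
  After event 3: stock=59 > 7
  After event 4: stock=50 > 7
  After event 5: stock=47 > 7
  After event 6: stock=39 > 7
  After event 7: stock=36 > 7
  After event 8: stock=70 > 7
  After event 9: stock=75 > 7
Alert events: []. Count = 0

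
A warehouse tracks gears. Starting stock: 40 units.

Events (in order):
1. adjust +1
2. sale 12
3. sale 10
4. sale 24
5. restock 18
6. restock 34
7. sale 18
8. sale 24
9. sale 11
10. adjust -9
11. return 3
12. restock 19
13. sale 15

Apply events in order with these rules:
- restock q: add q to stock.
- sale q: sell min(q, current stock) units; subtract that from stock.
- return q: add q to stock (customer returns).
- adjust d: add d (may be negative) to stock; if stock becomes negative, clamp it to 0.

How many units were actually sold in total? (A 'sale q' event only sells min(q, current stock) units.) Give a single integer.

Processing events:
Start: stock = 40
  Event 1 (adjust +1): 40 + 1 = 41
  Event 2 (sale 12): sell min(12,41)=12. stock: 41 - 12 = 29. total_sold = 12
  Event 3 (sale 10): sell min(10,29)=10. stock: 29 - 10 = 19. total_sold = 22
  Event 4 (sale 24): sell min(24,19)=19. stock: 19 - 19 = 0. total_sold = 41
  Event 5 (restock 18): 0 + 18 = 18
  Event 6 (restock 34): 18 + 34 = 52
  Event 7 (sale 18): sell min(18,52)=18. stock: 52 - 18 = 34. total_sold = 59
  Event 8 (sale 24): sell min(24,34)=24. stock: 34 - 24 = 10. total_sold = 83
  Event 9 (sale 11): sell min(11,10)=10. stock: 10 - 10 = 0. total_sold = 93
  Event 10 (adjust -9): 0 + -9 = 0 (clamped to 0)
  Event 11 (return 3): 0 + 3 = 3
  Event 12 (restock 19): 3 + 19 = 22
  Event 13 (sale 15): sell min(15,22)=15. stock: 22 - 15 = 7. total_sold = 108
Final: stock = 7, total_sold = 108

Answer: 108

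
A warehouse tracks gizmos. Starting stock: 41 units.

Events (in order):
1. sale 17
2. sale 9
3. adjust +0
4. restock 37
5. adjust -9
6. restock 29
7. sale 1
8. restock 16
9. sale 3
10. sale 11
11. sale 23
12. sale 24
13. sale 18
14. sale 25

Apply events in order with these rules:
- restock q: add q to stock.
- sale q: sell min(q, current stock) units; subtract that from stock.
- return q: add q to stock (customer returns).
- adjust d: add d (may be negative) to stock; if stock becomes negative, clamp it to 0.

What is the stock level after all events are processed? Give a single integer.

Answer: 0

Derivation:
Processing events:
Start: stock = 41
  Event 1 (sale 17): sell min(17,41)=17. stock: 41 - 17 = 24. total_sold = 17
  Event 2 (sale 9): sell min(9,24)=9. stock: 24 - 9 = 15. total_sold = 26
  Event 3 (adjust +0): 15 + 0 = 15
  Event 4 (restock 37): 15 + 37 = 52
  Event 5 (adjust -9): 52 + -9 = 43
  Event 6 (restock 29): 43 + 29 = 72
  Event 7 (sale 1): sell min(1,72)=1. stock: 72 - 1 = 71. total_sold = 27
  Event 8 (restock 16): 71 + 16 = 87
  Event 9 (sale 3): sell min(3,87)=3. stock: 87 - 3 = 84. total_sold = 30
  Event 10 (sale 11): sell min(11,84)=11. stock: 84 - 11 = 73. total_sold = 41
  Event 11 (sale 23): sell min(23,73)=23. stock: 73 - 23 = 50. total_sold = 64
  Event 12 (sale 24): sell min(24,50)=24. stock: 50 - 24 = 26. total_sold = 88
  Event 13 (sale 18): sell min(18,26)=18. stock: 26 - 18 = 8. total_sold = 106
  Event 14 (sale 25): sell min(25,8)=8. stock: 8 - 8 = 0. total_sold = 114
Final: stock = 0, total_sold = 114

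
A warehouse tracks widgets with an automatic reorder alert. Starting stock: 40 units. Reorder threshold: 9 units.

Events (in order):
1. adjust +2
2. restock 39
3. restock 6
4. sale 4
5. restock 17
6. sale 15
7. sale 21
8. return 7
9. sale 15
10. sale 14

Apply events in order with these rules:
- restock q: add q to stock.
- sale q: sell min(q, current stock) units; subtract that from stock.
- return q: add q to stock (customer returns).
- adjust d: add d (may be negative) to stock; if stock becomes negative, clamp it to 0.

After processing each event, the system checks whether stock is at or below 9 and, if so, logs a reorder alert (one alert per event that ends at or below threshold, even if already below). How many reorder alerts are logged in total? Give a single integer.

Answer: 0

Derivation:
Processing events:
Start: stock = 40
  Event 1 (adjust +2): 40 + 2 = 42
  Event 2 (restock 39): 42 + 39 = 81
  Event 3 (restock 6): 81 + 6 = 87
  Event 4 (sale 4): sell min(4,87)=4. stock: 87 - 4 = 83. total_sold = 4
  Event 5 (restock 17): 83 + 17 = 100
  Event 6 (sale 15): sell min(15,100)=15. stock: 100 - 15 = 85. total_sold = 19
  Event 7 (sale 21): sell min(21,85)=21. stock: 85 - 21 = 64. total_sold = 40
  Event 8 (return 7): 64 + 7 = 71
  Event 9 (sale 15): sell min(15,71)=15. stock: 71 - 15 = 56. total_sold = 55
  Event 10 (sale 14): sell min(14,56)=14. stock: 56 - 14 = 42. total_sold = 69
Final: stock = 42, total_sold = 69

Checking against threshold 9:
  After event 1: stock=42 > 9
  After event 2: stock=81 > 9
  After event 3: stock=87 > 9
  After event 4: stock=83 > 9
  After event 5: stock=100 > 9
  After event 6: stock=85 > 9
  After event 7: stock=64 > 9
  After event 8: stock=71 > 9
  After event 9: stock=56 > 9
  After event 10: stock=42 > 9
Alert events: []. Count = 0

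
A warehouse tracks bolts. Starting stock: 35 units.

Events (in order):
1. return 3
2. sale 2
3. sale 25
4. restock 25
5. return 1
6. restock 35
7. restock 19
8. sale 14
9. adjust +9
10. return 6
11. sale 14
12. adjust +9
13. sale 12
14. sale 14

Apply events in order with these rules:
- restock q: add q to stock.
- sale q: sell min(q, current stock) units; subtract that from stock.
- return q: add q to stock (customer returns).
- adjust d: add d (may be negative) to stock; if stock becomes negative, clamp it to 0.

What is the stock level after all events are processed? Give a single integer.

Processing events:
Start: stock = 35
  Event 1 (return 3): 35 + 3 = 38
  Event 2 (sale 2): sell min(2,38)=2. stock: 38 - 2 = 36. total_sold = 2
  Event 3 (sale 25): sell min(25,36)=25. stock: 36 - 25 = 11. total_sold = 27
  Event 4 (restock 25): 11 + 25 = 36
  Event 5 (return 1): 36 + 1 = 37
  Event 6 (restock 35): 37 + 35 = 72
  Event 7 (restock 19): 72 + 19 = 91
  Event 8 (sale 14): sell min(14,91)=14. stock: 91 - 14 = 77. total_sold = 41
  Event 9 (adjust +9): 77 + 9 = 86
  Event 10 (return 6): 86 + 6 = 92
  Event 11 (sale 14): sell min(14,92)=14. stock: 92 - 14 = 78. total_sold = 55
  Event 12 (adjust +9): 78 + 9 = 87
  Event 13 (sale 12): sell min(12,87)=12. stock: 87 - 12 = 75. total_sold = 67
  Event 14 (sale 14): sell min(14,75)=14. stock: 75 - 14 = 61. total_sold = 81
Final: stock = 61, total_sold = 81

Answer: 61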